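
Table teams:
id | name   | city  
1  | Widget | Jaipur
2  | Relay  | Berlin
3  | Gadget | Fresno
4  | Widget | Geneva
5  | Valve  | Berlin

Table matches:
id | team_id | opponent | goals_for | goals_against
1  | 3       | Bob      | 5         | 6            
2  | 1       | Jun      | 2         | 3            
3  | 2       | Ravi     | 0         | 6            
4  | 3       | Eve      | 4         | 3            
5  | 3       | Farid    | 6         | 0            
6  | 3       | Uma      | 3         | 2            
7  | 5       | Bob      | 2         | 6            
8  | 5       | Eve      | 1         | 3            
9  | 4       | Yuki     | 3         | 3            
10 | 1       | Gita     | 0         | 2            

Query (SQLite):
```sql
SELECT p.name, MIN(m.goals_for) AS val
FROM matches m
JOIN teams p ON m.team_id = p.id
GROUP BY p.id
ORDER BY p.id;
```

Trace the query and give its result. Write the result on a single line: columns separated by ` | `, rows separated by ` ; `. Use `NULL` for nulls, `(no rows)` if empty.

Join each matches row to its teams via team_id.
Group joined rows by teams.id; compute MIN(m.goals_for) per group.
  1: ids {2, 10} → MIN(m.goals_for)=0
  2: ids {3} → MIN(m.goals_for)=0
  3: ids {1, 4, 5, 6} → MIN(m.goals_for)=3
  4: ids {9} → MIN(m.goals_for)=3
  5: ids {7, 8} → MIN(m.goals_for)=1

Widget | 0 ; Relay | 0 ; Gadget | 3 ; Widget | 3 ; Valve | 1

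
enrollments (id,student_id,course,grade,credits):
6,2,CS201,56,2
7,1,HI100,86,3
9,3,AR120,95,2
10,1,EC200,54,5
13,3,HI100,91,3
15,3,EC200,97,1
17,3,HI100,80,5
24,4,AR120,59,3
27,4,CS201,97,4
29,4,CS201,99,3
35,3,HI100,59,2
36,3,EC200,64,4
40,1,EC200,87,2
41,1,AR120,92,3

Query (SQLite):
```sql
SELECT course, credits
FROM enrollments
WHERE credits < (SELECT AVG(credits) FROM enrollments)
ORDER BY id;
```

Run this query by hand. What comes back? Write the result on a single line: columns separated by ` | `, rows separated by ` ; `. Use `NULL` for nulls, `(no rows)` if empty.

CS201 | 2 ; AR120 | 2 ; EC200 | 1 ; HI100 | 2 ; EC200 | 2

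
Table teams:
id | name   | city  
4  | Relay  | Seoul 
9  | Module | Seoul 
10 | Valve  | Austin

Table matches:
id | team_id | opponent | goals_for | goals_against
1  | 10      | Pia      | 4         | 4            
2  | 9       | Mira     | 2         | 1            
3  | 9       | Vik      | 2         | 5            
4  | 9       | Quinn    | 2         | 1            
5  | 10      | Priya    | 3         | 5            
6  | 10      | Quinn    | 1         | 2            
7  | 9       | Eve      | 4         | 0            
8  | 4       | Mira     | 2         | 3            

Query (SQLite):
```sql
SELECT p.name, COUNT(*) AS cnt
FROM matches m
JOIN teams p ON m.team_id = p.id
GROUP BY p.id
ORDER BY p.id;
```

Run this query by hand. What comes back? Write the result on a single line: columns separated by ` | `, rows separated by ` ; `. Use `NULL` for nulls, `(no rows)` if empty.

Relay | 1 ; Module | 4 ; Valve | 3

Join each matches row to its teams via team_id.
Group joined rows by teams.id; compute COUNT(*) per group.
  4: ids {8} → COUNT(*)=1
  9: ids {2, 3, 4, 7} → COUNT(*)=4
  10: ids {1, 5, 6} → COUNT(*)=3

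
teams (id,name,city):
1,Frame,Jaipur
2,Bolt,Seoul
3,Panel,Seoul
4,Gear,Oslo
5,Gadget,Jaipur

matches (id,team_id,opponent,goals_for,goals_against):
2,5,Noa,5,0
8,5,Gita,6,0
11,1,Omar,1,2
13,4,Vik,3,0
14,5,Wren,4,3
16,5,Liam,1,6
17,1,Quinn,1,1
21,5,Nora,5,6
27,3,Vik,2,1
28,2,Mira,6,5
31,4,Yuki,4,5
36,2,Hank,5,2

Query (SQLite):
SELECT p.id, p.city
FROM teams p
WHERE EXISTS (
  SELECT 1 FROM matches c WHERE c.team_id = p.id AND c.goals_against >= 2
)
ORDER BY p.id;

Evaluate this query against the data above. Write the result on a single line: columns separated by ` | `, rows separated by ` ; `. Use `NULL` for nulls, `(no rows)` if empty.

1 | Jaipur ; 2 | Seoul ; 4 | Oslo ; 5 | Jaipur

For each teams row, check whether any matches with matching team_id has goals_against >= 2.
Keep rows where that is true.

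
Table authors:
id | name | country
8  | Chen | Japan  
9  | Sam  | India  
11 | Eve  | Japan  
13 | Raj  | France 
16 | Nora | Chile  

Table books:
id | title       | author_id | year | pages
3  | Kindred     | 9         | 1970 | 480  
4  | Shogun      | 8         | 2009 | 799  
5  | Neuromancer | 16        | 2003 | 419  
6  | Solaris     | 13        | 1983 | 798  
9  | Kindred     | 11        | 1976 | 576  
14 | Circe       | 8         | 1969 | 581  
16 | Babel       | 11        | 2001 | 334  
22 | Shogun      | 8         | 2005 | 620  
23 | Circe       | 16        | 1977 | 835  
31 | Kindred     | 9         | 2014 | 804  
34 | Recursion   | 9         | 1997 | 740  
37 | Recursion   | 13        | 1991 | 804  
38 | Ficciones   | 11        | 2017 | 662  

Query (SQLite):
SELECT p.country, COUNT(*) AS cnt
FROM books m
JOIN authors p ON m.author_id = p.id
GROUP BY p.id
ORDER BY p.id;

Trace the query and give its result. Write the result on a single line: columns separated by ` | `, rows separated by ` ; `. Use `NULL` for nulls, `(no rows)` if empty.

Join each books row to its authors via author_id.
Group joined rows by authors.id; compute COUNT(*) per group.
  8: ids {4, 14, 22} → COUNT(*)=3
  9: ids {3, 31, 34} → COUNT(*)=3
  11: ids {9, 16, 38} → COUNT(*)=3
  13: ids {6, 37} → COUNT(*)=2
  16: ids {5, 23} → COUNT(*)=2

Japan | 3 ; India | 3 ; Japan | 3 ; France | 2 ; Chile | 2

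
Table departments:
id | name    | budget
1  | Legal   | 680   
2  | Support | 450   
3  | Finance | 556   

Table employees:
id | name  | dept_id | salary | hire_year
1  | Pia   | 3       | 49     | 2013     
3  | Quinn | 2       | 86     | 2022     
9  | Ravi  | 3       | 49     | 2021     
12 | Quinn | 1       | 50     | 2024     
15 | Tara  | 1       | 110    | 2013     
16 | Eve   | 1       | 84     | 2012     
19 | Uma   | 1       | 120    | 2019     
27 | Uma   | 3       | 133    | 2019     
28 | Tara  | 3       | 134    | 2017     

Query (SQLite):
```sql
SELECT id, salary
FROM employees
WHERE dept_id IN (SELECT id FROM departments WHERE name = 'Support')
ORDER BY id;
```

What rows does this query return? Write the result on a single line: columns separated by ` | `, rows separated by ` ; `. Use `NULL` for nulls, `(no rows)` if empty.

3 | 86

Inner query: departments.id where name = 'Support'.
Outer: keep employees rows whose dept_id is in that set.
Inner query → {2}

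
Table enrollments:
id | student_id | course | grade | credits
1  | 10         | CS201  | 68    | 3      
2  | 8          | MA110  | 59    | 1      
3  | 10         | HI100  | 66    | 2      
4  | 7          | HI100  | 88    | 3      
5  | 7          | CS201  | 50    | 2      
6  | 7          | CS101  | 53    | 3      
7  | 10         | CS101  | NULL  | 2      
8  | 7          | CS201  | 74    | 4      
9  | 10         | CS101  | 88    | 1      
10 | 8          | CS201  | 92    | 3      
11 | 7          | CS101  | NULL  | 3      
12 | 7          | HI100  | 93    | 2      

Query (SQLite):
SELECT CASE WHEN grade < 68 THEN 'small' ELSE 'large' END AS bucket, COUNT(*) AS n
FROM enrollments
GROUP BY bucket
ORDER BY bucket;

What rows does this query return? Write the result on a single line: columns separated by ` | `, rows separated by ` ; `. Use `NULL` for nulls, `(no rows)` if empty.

large | 8 ; small | 4

Bucket rows by grade < 68 → 'small' else 'large'; count each bucket.
NULL < 68 is unknown, so NULL grade falls into ELSE → 'large'.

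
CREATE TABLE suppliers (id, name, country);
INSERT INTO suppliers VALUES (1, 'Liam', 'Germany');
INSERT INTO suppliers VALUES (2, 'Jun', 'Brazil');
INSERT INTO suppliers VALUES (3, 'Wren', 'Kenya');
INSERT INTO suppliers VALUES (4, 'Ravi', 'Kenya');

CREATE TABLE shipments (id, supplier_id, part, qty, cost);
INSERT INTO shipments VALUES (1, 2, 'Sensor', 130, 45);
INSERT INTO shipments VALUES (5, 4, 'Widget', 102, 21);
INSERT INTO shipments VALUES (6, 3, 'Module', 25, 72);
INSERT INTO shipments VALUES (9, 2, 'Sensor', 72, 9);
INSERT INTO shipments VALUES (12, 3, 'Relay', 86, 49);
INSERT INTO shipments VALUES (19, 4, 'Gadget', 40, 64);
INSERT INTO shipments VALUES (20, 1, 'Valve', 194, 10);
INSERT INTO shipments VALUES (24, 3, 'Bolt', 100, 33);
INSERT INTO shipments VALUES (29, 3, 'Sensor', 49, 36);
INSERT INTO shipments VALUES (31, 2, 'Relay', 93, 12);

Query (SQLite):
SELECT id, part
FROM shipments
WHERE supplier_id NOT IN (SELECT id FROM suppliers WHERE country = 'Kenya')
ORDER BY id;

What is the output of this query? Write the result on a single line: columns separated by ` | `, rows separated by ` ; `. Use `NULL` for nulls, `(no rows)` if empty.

Inner query: suppliers.id where country = 'Kenya'.
Outer: keep shipments rows whose supplier_id is not in that set.
Inner query → {3, 4}

1 | Sensor ; 9 | Sensor ; 20 | Valve ; 31 | Relay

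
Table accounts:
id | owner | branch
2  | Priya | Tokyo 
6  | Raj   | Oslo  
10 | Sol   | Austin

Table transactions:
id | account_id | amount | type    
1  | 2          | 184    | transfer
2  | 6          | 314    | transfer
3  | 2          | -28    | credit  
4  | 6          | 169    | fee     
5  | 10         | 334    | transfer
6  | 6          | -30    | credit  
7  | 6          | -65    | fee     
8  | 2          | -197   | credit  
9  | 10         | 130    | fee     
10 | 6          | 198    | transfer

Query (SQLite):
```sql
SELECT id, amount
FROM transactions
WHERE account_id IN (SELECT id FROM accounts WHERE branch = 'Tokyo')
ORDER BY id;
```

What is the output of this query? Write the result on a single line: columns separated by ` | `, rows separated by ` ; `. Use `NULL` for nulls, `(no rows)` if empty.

1 | 184 ; 3 | -28 ; 8 | -197

Inner query: accounts.id where branch = 'Tokyo'.
Outer: keep transactions rows whose account_id is in that set.
Inner query → {2}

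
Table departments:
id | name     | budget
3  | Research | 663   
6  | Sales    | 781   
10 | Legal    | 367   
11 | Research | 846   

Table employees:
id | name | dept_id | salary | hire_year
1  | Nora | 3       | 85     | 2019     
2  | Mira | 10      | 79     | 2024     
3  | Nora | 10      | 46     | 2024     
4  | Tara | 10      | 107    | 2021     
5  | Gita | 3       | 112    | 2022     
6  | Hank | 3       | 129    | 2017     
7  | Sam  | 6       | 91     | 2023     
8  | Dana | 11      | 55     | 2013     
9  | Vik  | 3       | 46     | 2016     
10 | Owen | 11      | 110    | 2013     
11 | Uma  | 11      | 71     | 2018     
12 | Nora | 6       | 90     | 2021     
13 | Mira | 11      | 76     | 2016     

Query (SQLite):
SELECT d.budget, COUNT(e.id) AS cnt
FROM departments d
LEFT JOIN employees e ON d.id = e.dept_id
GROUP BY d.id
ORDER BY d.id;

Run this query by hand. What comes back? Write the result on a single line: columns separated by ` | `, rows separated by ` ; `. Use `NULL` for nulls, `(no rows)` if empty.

663 | 4 ; 781 | 2 ; 367 | 3 ; 846 | 4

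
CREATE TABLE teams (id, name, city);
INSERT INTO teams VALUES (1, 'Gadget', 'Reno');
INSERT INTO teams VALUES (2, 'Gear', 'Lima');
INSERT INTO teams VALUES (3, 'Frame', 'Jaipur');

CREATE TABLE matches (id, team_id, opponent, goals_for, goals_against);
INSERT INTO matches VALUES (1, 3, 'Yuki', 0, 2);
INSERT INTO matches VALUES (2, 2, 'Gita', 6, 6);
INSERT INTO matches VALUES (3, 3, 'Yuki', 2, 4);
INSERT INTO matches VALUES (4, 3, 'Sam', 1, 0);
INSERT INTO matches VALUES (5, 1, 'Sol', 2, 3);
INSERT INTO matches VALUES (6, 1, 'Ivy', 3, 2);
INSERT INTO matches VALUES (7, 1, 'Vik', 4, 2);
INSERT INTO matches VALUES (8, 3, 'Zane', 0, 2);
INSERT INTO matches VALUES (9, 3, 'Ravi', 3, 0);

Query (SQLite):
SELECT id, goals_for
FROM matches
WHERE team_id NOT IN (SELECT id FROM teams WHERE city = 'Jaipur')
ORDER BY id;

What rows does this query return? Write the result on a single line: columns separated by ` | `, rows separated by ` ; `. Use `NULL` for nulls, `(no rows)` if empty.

Inner query: teams.id where city = 'Jaipur'.
Outer: keep matches rows whose team_id is not in that set.
Inner query → {3}

2 | 6 ; 5 | 2 ; 6 | 3 ; 7 | 4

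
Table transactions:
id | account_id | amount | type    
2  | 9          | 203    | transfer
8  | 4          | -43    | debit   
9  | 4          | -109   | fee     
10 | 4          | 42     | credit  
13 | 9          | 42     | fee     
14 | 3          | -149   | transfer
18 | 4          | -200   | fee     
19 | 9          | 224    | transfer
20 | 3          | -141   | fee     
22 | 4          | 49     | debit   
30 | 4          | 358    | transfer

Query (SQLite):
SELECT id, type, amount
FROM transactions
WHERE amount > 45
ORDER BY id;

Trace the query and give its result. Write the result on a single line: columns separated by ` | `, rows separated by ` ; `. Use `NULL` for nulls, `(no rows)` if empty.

2 | transfer | 203 ; 19 | transfer | 224 ; 22 | debit | 49 ; 30 | transfer | 358

amount > 45: ids {2, 19, 22, 30}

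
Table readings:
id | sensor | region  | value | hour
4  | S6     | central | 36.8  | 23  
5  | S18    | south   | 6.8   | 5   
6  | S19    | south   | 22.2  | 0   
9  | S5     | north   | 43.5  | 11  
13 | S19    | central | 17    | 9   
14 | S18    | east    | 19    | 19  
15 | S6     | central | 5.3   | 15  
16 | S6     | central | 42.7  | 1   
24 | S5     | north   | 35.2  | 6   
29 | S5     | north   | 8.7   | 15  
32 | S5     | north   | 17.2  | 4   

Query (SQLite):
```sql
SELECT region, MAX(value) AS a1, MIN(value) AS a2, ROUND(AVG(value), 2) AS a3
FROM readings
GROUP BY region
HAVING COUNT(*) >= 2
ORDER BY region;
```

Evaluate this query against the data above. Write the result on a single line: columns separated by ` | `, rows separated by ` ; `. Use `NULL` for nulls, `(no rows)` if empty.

Group readings by region.
Per group compute: MAX(value), MIN(value), ROUND(AVG(value), 2).
HAVING: drop groups with fewer than 2 rows.
  central: ids {4, 13, 15, 16} → MAX(value)=42.7, MIN(value)=5.3, ROUND(AVG(value), 2)=25.45
  east: ids {14} → MAX(value)=19, MIN(value)=19, ROUND(AVG(value), 2)=19
  north: ids {9, 24, 29, 32} → MAX(value)=43.5, MIN(value)=8.7, ROUND(AVG(value), 2)=26.15
  south: ids {5, 6} → MAX(value)=22.2, MIN(value)=6.8, ROUND(AVG(value), 2)=14.5

central | 42.7 | 5.3 | 25.45 ; north | 43.5 | 8.7 | 26.15 ; south | 22.2 | 6.8 | 14.5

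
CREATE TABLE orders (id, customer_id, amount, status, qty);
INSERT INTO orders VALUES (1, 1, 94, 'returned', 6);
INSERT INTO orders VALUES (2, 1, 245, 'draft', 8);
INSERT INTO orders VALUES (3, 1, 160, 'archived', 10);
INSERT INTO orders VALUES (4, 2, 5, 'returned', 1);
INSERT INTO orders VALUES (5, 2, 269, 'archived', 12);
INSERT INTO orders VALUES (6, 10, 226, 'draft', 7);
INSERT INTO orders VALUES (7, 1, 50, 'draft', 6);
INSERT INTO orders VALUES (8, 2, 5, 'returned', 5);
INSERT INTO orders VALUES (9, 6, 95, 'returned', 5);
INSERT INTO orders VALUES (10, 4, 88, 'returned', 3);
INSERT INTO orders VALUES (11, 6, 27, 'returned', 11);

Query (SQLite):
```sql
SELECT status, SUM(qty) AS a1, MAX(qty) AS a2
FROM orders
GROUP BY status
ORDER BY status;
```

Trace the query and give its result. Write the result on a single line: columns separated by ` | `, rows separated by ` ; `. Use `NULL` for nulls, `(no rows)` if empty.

archived | 22 | 12 ; draft | 21 | 8 ; returned | 31 | 11

Group orders by status.
Per group compute: SUM(qty), MAX(qty).
  archived: ids {3, 5} → SUM(qty)=22, MAX(qty)=12
  draft: ids {2, 6, 7} → SUM(qty)=21, MAX(qty)=8
  returned: ids {1, 4, 8, 9, 10, 11} → SUM(qty)=31, MAX(qty)=11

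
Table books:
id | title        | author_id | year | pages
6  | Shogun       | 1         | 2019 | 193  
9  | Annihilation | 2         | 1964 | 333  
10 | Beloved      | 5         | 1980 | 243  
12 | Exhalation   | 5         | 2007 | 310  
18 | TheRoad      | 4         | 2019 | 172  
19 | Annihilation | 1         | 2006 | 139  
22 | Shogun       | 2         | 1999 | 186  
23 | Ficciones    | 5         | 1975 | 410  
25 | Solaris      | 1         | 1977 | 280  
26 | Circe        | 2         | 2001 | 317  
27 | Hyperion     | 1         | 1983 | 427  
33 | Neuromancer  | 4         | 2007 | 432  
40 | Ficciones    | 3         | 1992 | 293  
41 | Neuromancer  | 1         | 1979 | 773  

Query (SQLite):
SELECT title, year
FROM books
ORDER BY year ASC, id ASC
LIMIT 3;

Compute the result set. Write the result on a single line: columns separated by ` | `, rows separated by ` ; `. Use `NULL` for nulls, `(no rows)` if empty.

Sort by year asc, tiebreak id asc: (1964, id=9), (1975, id=23), (1977, id=25), (1979, id=41), (1980, id=10), (1983, id=27) …. Take first 3.

Annihilation | 1964 ; Ficciones | 1975 ; Solaris | 1977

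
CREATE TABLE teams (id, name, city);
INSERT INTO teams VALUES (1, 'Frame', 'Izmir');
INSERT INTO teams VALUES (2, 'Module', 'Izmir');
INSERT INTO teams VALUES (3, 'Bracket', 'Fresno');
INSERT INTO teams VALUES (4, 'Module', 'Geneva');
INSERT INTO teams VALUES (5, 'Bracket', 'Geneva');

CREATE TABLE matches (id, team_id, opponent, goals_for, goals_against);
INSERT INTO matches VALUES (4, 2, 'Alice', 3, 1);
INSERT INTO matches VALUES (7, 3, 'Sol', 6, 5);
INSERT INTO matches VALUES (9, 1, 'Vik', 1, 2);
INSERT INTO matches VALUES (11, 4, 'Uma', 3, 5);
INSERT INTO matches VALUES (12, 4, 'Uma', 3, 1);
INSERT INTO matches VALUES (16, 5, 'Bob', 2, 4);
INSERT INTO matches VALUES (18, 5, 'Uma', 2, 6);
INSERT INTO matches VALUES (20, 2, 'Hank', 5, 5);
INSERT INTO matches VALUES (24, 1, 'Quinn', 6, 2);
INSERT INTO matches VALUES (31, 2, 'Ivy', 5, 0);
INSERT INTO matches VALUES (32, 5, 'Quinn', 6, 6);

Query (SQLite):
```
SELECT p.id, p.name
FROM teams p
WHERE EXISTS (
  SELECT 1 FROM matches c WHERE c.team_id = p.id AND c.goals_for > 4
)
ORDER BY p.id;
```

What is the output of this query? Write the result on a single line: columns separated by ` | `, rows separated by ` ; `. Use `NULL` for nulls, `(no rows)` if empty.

1 | Frame ; 2 | Module ; 3 | Bracket ; 5 | Bracket

For each teams row, check whether any matches with matching team_id has goals_for > 4.
Keep rows where that is true.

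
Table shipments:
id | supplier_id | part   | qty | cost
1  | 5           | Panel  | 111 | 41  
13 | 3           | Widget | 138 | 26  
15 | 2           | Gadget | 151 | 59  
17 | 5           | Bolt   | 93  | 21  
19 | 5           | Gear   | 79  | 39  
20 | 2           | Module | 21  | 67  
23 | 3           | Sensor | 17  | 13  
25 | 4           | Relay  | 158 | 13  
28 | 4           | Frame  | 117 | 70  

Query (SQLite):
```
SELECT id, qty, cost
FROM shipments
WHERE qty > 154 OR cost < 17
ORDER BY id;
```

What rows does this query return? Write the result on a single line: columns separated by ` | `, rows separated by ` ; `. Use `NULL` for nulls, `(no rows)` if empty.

23 | 17 | 13 ; 25 | 158 | 13

qty > 154: ids {25}
cost < 17: ids {23, 25}
Combine with OR.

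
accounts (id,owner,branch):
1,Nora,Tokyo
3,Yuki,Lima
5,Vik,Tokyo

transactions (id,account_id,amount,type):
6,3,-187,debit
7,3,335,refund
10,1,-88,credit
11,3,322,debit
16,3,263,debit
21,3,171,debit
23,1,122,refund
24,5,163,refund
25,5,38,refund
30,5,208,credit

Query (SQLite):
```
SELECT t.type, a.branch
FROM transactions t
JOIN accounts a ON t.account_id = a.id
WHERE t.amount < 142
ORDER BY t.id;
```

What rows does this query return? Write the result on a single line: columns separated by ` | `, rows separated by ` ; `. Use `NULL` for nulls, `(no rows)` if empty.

Each transactions row matches the accounts row where account_id = accounts.id.
Then keep rows with t.amount < 142.

debit | Lima ; credit | Tokyo ; refund | Tokyo ; refund | Tokyo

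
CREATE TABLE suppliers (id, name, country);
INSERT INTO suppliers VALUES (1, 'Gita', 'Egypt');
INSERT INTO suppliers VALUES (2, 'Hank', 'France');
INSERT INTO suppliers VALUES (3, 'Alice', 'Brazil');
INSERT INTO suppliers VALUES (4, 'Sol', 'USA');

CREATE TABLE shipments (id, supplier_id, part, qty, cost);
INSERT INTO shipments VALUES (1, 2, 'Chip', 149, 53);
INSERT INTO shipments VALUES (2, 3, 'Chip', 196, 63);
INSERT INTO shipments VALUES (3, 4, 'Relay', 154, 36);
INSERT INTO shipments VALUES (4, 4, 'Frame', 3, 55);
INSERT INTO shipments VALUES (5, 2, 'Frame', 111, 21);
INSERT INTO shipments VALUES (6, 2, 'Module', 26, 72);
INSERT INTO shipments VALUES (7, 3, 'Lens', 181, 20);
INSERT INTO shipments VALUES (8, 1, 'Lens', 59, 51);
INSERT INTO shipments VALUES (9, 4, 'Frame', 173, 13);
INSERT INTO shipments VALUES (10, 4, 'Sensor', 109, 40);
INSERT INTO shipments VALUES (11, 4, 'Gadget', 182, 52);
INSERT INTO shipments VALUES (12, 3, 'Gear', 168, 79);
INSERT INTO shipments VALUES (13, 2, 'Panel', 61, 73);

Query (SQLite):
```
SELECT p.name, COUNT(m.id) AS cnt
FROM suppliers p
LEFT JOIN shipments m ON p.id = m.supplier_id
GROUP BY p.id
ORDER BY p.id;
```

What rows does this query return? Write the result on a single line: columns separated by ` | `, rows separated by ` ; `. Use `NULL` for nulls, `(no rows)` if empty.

LEFT JOIN keeps every suppliers row; unmatched ones get NULL for shipments columns.
Group by suppliers.id and compute COUNT(m.id). COUNT(col) of an all-NULL group is 0.
  1: ids {8} → COUNT(m.id)=1
  2: ids {1, 5, 6, 13} → COUNT(m.id)=4
  3: ids {2, 7, 12} → COUNT(m.id)=3
  4: ids {3, 4, 9, 10, 11} → COUNT(m.id)=5

Gita | 1 ; Hank | 4 ; Alice | 3 ; Sol | 5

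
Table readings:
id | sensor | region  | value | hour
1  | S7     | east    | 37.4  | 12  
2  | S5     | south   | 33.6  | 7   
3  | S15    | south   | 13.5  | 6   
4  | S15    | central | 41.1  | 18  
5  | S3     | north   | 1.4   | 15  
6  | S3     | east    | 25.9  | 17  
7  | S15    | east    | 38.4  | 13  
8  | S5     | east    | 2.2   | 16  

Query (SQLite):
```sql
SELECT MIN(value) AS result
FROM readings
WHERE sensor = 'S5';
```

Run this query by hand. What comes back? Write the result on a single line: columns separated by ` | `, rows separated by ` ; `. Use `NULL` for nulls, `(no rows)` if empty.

Rows where sensor='S5' → value values: [33.6, 2.2].
MIN of non-NULL values = 2.2.

2.2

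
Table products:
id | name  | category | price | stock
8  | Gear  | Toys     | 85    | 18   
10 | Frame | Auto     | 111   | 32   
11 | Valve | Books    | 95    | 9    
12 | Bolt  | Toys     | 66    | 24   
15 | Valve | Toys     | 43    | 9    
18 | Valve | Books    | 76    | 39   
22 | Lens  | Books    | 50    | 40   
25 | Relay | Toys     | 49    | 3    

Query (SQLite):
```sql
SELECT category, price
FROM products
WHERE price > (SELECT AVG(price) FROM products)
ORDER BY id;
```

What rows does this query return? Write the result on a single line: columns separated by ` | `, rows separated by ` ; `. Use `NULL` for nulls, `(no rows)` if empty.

Toys | 85 ; Auto | 111 ; Books | 95 ; Books | 76

Scalar subquery: AVG(price) over all products rows = 71.875.
Keep rows where price > that value.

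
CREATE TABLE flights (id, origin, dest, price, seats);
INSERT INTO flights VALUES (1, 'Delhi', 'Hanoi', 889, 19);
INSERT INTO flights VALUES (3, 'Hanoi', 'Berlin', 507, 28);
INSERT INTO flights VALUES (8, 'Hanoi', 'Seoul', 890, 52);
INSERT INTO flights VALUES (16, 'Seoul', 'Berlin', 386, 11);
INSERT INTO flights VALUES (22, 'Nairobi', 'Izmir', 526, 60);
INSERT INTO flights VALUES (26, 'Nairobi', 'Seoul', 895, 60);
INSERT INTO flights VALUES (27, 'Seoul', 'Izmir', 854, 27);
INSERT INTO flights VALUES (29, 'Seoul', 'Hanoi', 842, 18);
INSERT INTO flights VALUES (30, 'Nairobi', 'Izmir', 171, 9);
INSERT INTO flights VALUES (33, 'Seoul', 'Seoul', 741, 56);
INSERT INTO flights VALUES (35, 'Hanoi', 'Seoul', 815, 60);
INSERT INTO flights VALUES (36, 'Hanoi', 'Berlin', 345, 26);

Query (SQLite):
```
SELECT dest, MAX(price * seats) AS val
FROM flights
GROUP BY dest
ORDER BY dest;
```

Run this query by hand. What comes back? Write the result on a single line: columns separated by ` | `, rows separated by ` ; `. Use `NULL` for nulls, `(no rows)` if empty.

Berlin | 14196 ; Hanoi | 16891 ; Izmir | 31560 ; Seoul | 53700

For each row compute price * seats.
Group by dest; take MAX of the expression per group.
  Berlin: ids {3, 16, 36} → MAX(price * seats)=14196
  Hanoi: ids {1, 29} → MAX(price * seats)=16891
  Izmir: ids {22, 27, 30} → MAX(price * seats)=31560
  Seoul: ids {8, 26, 33, 35} → MAX(price * seats)=53700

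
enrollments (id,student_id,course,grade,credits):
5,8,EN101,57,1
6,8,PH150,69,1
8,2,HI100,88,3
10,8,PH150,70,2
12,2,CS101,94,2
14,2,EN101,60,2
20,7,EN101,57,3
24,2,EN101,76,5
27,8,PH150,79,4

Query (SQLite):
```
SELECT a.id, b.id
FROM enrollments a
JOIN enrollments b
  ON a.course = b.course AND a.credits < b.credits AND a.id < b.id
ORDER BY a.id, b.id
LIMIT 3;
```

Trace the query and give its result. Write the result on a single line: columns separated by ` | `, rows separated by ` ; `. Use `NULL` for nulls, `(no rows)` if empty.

5 | 14 ; 5 | 20 ; 5 | 24

Pairs (a,b) with same course, a.credits < b.credits, a.id < b.id.
course groups: CS101:{12} EN101:{5,14,20,24} HI100:{8} PH150:{6,10,27}
Ordered by (a.id, b.id); first 3.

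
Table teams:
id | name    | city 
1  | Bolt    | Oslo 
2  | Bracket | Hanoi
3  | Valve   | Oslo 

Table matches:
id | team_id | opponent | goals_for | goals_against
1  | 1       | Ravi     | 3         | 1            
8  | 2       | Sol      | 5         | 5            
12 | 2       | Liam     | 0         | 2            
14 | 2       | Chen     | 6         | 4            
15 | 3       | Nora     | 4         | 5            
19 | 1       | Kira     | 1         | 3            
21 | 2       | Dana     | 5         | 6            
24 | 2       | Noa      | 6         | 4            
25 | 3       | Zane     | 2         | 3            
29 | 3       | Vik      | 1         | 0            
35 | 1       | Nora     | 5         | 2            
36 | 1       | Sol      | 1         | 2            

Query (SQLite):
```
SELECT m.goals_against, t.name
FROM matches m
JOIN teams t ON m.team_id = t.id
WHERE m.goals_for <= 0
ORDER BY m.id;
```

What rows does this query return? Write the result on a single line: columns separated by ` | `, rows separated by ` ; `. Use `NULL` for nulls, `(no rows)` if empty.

2 | Bracket

Each matches row matches the teams row where team_id = teams.id.
Then keep rows with m.goals_for <= 0.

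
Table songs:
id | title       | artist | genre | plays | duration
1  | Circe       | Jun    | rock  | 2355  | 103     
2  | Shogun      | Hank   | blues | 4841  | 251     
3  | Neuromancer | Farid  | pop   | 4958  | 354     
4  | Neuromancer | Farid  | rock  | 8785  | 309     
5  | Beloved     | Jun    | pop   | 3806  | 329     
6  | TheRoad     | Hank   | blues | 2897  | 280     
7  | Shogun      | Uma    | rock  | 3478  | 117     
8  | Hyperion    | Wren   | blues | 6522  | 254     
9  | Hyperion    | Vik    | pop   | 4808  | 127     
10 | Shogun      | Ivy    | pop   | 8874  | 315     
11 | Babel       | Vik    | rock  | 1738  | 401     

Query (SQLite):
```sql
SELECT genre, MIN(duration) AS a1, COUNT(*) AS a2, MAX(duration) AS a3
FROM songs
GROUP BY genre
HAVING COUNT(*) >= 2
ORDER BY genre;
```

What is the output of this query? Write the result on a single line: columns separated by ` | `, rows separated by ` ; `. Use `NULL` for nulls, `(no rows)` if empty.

blues | 251 | 3 | 280 ; pop | 127 | 4 | 354 ; rock | 103 | 4 | 401

Group songs by genre.
Per group compute: MIN(duration), COUNT(*), MAX(duration).
HAVING: drop groups with fewer than 2 rows.
  blues: ids {2, 6, 8} → MIN(duration)=251, COUNT(*)=3, MAX(duration)=280
  pop: ids {3, 5, 9, 10} → MIN(duration)=127, COUNT(*)=4, MAX(duration)=354
  rock: ids {1, 4, 7, 11} → MIN(duration)=103, COUNT(*)=4, MAX(duration)=401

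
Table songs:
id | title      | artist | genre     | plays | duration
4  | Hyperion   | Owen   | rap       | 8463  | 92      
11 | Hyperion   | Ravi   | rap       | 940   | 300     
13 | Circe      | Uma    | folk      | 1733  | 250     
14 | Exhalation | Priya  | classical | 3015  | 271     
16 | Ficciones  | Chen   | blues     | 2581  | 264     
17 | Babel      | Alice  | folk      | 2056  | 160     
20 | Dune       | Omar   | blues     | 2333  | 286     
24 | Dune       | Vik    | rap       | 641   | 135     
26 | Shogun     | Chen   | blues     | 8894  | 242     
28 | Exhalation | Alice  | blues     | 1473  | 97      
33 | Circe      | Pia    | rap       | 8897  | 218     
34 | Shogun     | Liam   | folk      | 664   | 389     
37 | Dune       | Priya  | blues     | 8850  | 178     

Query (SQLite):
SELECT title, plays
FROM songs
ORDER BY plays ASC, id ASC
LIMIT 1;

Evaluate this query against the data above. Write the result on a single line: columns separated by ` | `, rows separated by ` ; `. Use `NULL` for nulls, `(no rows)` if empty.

Sort by plays asc, tiebreak id asc: (641, id=24), (664, id=34), (940, id=11), (1473, id=28) …. Take first 1.

Dune | 641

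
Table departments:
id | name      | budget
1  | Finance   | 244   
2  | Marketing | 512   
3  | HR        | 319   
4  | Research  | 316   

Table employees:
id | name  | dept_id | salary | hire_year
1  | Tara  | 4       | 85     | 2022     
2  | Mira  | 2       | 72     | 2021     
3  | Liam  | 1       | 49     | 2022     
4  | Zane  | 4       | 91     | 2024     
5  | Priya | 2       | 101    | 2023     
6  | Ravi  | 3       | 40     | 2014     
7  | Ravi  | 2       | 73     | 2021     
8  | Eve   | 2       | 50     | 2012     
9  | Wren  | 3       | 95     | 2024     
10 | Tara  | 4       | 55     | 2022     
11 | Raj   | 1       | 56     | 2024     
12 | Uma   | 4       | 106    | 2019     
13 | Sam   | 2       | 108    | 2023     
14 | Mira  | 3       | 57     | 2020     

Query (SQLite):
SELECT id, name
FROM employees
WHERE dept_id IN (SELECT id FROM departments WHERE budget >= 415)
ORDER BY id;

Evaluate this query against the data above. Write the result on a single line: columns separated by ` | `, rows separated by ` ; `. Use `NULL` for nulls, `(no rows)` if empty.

2 | Mira ; 5 | Priya ; 7 | Ravi ; 8 | Eve ; 13 | Sam

Inner query: departments.id where budget >= 415.
Outer: keep employees rows whose dept_id is in that set.
Inner query → {2}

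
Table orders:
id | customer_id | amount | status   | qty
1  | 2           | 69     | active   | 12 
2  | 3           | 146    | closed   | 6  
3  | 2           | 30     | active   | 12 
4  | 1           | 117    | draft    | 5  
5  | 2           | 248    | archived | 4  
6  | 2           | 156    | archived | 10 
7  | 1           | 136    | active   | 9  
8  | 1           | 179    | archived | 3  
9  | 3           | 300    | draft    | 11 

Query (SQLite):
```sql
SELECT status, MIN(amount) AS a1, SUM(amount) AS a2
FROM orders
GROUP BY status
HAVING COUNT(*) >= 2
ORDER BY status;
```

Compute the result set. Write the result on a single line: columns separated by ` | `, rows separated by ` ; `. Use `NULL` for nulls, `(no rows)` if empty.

active | 30 | 235 ; archived | 156 | 583 ; draft | 117 | 417

Group orders by status.
Per group compute: MIN(amount), SUM(amount).
HAVING: drop groups with fewer than 2 rows.
  active: ids {1, 3, 7} → MIN(amount)=30, SUM(amount)=235
  archived: ids {5, 6, 8} → MIN(amount)=156, SUM(amount)=583
  closed: ids {2} → MIN(amount)=146, SUM(amount)=146
  draft: ids {4, 9} → MIN(amount)=117, SUM(amount)=417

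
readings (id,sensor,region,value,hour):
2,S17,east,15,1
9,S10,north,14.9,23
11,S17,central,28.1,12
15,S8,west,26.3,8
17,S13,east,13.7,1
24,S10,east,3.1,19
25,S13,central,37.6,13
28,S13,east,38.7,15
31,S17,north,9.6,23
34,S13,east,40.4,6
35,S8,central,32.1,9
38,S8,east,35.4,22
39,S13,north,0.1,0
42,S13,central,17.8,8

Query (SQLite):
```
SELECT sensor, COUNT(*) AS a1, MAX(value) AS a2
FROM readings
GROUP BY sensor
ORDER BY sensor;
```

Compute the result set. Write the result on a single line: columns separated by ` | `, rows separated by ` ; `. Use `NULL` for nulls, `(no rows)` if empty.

S10 | 2 | 14.9 ; S13 | 6 | 40.4 ; S17 | 3 | 28.1 ; S8 | 3 | 35.4

Group readings by sensor.
Per group compute: COUNT(*), MAX(value).
  S10: ids {9, 24} → COUNT(*)=2, MAX(value)=14.9
  S13: ids {17, 25, 28, 34, 39, 42} → COUNT(*)=6, MAX(value)=40.4
  S17: ids {2, 11, 31} → COUNT(*)=3, MAX(value)=28.1
  S8: ids {15, 35, 38} → COUNT(*)=3, MAX(value)=35.4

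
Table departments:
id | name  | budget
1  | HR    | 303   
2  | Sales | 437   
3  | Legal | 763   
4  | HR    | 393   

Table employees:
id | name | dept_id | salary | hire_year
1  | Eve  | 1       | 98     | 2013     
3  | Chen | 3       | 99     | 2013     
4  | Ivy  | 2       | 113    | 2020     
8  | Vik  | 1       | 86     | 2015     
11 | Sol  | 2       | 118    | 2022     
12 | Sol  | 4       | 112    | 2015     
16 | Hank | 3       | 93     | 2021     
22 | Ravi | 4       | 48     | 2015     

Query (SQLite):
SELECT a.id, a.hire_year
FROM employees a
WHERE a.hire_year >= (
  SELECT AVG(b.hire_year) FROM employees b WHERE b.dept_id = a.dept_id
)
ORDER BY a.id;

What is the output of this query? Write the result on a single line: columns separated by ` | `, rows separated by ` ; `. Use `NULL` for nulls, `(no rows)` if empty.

For each employees row a, compute AVG(hire_year) over rows sharing a.dept_id.
Keep row a if a.hire_year >= that per-group AVG.
  dept_id=1: AVG(hire_year) = 2014.0
  dept_id=2: AVG(hire_year) = 2021.0
  dept_id=3: AVG(hire_year) = 2017.0
  dept_id=4: AVG(hire_year) = 2015.0

8 | 2015 ; 11 | 2022 ; 12 | 2015 ; 16 | 2021 ; 22 | 2015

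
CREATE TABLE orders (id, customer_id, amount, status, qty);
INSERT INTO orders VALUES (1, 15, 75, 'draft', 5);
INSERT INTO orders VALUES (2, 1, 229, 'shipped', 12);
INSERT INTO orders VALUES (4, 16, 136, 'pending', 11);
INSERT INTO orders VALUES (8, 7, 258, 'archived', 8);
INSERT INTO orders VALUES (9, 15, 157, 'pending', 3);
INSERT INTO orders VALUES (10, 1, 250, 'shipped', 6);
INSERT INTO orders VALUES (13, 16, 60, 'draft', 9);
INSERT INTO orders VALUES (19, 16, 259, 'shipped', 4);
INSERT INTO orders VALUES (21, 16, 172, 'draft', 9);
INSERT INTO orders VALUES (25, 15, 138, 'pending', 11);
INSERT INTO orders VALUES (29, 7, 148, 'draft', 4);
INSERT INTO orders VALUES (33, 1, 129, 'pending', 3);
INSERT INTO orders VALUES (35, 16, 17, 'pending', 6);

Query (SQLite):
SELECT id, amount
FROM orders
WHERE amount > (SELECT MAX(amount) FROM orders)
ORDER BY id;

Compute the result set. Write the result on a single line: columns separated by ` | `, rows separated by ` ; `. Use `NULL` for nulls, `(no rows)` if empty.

(no rows)

Scalar subquery: MAX(amount) over all orders rows = 259.
Keep rows where amount > that value.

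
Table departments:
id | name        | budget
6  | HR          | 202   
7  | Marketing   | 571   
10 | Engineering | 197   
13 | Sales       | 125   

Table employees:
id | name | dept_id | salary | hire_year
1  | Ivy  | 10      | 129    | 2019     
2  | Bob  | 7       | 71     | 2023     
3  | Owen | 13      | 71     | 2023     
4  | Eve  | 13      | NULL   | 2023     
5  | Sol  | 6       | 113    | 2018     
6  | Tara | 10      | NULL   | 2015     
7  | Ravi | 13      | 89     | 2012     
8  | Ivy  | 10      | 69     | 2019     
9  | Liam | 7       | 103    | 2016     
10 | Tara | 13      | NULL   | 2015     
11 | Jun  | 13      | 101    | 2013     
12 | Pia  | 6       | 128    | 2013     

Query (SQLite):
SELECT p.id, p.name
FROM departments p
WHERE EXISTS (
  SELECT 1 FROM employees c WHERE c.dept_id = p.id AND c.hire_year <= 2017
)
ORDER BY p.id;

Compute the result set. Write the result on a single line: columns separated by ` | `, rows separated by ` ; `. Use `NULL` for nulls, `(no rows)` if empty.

6 | HR ; 7 | Marketing ; 10 | Engineering ; 13 | Sales

For each departments row, check whether any employees with matching dept_id has hire_year <= 2017.
Keep rows where that is true.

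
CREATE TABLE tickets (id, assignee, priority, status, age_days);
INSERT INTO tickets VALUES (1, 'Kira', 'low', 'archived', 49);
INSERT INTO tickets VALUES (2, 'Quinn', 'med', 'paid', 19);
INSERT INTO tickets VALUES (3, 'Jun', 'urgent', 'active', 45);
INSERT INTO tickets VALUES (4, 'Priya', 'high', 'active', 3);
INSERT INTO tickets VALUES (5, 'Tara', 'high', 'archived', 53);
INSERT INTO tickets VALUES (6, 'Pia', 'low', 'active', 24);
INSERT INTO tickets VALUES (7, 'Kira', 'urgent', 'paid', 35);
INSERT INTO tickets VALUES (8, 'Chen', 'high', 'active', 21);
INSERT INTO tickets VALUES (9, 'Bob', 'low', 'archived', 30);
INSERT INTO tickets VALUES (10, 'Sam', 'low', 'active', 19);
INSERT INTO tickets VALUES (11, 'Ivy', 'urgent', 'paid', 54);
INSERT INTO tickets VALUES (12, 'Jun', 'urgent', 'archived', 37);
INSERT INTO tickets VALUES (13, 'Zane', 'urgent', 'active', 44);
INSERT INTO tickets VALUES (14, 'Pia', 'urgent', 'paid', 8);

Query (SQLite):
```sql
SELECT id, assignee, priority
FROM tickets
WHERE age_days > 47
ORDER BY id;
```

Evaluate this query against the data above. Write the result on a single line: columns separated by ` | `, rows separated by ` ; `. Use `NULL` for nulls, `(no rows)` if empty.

age_days > 47: ids {1, 5, 11}

1 | Kira | low ; 5 | Tara | high ; 11 | Ivy | urgent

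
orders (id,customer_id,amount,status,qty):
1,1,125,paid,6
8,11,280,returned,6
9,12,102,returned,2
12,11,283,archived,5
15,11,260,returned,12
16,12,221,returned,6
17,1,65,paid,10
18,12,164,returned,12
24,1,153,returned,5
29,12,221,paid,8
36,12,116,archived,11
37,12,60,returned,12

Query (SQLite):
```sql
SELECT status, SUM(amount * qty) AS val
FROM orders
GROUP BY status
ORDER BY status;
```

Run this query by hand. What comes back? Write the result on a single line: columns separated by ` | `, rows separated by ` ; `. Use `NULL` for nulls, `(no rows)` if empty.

archived | 2691 ; paid | 3168 ; returned | 9783

For each row compute amount * qty.
Group by status; take SUM of the expression per group.
  archived: ids {12, 36} → SUM(amount * qty)=2691
  paid: ids {1, 17, 29} → SUM(amount * qty)=3168
  returned: ids {8, 9, 15, 16, 18, 24, 37} → SUM(amount * qty)=9783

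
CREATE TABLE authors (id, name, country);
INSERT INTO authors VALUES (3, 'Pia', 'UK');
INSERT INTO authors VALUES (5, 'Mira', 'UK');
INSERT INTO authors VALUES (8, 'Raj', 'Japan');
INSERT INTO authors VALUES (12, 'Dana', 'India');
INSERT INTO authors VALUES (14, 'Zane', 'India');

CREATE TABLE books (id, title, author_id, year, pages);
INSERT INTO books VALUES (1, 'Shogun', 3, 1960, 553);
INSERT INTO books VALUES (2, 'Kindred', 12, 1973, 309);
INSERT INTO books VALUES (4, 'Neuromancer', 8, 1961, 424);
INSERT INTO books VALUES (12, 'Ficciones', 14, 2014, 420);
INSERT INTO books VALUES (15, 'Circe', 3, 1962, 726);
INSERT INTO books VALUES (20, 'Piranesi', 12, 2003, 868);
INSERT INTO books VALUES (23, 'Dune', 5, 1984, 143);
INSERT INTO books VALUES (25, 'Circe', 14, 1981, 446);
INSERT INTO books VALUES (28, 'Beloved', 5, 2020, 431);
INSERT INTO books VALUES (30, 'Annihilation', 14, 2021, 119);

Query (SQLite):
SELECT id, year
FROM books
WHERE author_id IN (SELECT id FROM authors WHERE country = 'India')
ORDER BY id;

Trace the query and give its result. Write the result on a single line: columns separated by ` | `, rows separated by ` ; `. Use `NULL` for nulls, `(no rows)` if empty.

2 | 1973 ; 12 | 2014 ; 20 | 2003 ; 25 | 1981 ; 30 | 2021

Inner query: authors.id where country = 'India'.
Outer: keep books rows whose author_id is in that set.
Inner query → {12, 14}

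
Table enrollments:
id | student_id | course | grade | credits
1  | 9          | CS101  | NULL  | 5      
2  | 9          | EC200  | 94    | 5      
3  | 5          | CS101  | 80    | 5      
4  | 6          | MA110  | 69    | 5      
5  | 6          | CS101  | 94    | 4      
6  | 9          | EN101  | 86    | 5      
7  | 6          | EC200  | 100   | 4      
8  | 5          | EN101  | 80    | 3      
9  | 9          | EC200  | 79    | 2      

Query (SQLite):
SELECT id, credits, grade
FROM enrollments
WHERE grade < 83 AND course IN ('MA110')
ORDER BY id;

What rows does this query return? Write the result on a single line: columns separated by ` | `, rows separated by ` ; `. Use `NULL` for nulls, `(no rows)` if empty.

4 | 5 | 69

grade < 83: ids {3, 4, 8, 9}
course IN ('MA110'): ids {4}
Combine with AND.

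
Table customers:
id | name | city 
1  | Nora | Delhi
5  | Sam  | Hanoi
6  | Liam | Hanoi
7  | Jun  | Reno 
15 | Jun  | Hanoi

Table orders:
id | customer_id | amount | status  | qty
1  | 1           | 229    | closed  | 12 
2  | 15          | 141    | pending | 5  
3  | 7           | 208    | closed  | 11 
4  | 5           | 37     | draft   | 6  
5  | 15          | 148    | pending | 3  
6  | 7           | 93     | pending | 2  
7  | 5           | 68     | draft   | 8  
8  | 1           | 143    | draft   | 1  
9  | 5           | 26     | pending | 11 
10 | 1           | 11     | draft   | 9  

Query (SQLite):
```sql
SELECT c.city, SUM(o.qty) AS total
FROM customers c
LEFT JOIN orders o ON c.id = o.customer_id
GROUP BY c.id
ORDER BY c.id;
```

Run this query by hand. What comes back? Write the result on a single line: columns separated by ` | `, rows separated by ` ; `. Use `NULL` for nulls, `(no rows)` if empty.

Delhi | 22 ; Hanoi | 25 ; Hanoi | NULL ; Reno | 13 ; Hanoi | 8

LEFT JOIN keeps every customers row; unmatched ones get NULL for orders columns.
Group by customers.id and compute SUM(o.qty). SUM over an all-NULL group is NULL.
  1: ids {1, 8, 10} → SUM(o.qty)=22
  5: ids {4, 7, 9} → SUM(o.qty)=25
  6: ids {—} → SUM(o.qty)=NULL
  7: ids {3, 6} → SUM(o.qty)=13
  15: ids {2, 5} → SUM(o.qty)=8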